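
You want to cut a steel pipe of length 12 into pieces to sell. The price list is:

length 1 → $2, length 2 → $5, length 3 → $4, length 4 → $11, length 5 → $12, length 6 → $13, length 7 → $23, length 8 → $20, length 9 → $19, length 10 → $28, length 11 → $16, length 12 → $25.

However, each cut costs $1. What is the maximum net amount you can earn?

34

Build net[k] bottom-up: net[k] = max over allowed piece i of (p[i] + net[k−i]) − 1 per cut.
net[1] = 2
net[2] = max(2+2-1, 5+0) = 5
net[3] = max(2+5-1, 5+2-1, 4+0) = 6
net[4] = max(2+6-1, 5+5-1, 4+2-1, 11+0) = 11
net[5] = max(2+11-1, 5+6-1, 4+5-1, 11+2-1, 12+0) = 12
net[6] = max(2+12-1, 5+11-1, 4+6-1, 11+5-1, 12+2-1, 13+0) = 15
net[7] = max(2+15-1, 5+12-1, 4+11-1, …, 13+2-1, 23+0) = 23
net[8] = max(2+23-1, 5+15-1, 4+12-1, …, 23+2-1, 20+0) = 24
net[9] = max(2+24-1, 5+23-1, 4+15-1, …, 20+2-1, 19+0) = 27
net[10] = max(2+27-1, 5+24-1, 4+23-1, …, 19+2-1, 28+0) = 28
net[11] = max(2+28-1, 5+27-1, 4+24-1, …, 28+2-1, 16+0) = 33
net[12] = max(2+33-1, 5+28-1, 4+27-1, …, 16+2-1, 25+0) = 34
One optimal plan: pieces 7 + 4 + 1 (2 cuts) → $36 − $2 = $34.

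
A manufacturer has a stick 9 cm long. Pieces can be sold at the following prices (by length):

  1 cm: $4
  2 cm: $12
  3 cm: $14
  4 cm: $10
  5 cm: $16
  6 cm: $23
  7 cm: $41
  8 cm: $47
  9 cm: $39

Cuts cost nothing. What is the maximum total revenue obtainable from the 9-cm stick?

53

Consider every possible first cut. best[k] is the best of p[i]+best[k−i] over all sellable i≤k.
best[1] = 4
best[2] = max(4+4, 12+0) = 12
best[3] = max(4+12, 12+4, 14+0) = 16
best[4] = max(4+16, 12+12, 14+4, 10+0) = 24
best[5] = max(4+24, 12+16, 14+12, 10+4, 16+0) = 28
best[6] = max(4+28, 12+24, 14+16, 10+12, 16+4, 23+0) = 36
best[7] = max(4+36, 12+28, 14+24, …, 23+4, 41+0) = 41
best[8] = max(4+41, 12+36, 14+28, …, 41+4, 47+0) = 48
best[9] = max(4+48, 12+41, 14+36, …, 47+4, 39+0) = 53
One optimal cutting: 7 + 2 → $41 + $12 = $53.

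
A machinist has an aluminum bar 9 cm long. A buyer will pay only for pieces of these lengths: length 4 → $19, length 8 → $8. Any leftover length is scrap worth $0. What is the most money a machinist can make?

38

Let best[k] be the best obtainable value from length k. For each k, try every first piece i and keep the best of price[i] + best[k−i].
best[1] = 0
best[2] = 0
best[3] = 0
best[4] = 19
best[5] = 19
best[6] = 19
best[7] = 19
best[8] = max(19+19, 8+0) = 38
best[9] = max(19+19, 8+0) = 38
One optimal cutting: pieces 4 + 4 with 1 cm of scrap → $38.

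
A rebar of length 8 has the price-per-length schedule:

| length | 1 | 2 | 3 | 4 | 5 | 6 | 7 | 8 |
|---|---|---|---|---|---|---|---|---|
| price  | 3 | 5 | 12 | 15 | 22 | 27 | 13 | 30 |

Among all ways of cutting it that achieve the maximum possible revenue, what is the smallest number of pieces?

Consider every possible first cut. r[k] is the best of p[i]+r[k−i] over all sellable i≤k.
r[1] = 3
r[2] = max(3+3, 5+0) = 6
r[3] = max(3+6, 5+3, 12+0) = 12
r[4] = max(3+12, 5+6, 12+3, 15+0) = 15
r[5] = max(3+15, 5+12, 12+6, 15+3, 22+0) = 22
r[6] = max(3+22, 5+15, 12+12, 15+6, 22+3, 27+0) = 27
r[7] = max(3+27, 5+22, 12+15, …, 27+3, 13+0) = 30
r[8] = max(3+30, 5+27, 12+22, …, 13+3, 30+0) = 34
Maximum revenue is ₹34.
Now minimize piece count subject to staying optimal: for each k, pieces[k] = 1 + min over i with p[i]+r[k−i]=r[k] of pieces[k−i].
pieces[5] = 1
pieces[6] = 1
pieces[7] = 2
pieces[8] = 2

2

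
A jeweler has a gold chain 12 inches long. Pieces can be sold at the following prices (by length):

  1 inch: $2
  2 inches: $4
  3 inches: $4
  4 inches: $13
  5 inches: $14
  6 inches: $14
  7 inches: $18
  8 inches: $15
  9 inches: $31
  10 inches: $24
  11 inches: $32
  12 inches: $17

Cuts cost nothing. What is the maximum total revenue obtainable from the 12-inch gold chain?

39

Consider every possible first cut. best[k] is the best of p[i]+best[k−i] over all sellable i≤k.
best[1] = 2
best[2] = 4  (first piece 1, then best[1]=2)
best[3] = 6  (first piece 1, then best[2]=4)
best[4] = 13
best[5] = 15  (first piece 1, then best[4]=13)
best[6] = 17  (first piece 1, then best[5]=15)
best[7] = 19  (first piece 1, then best[6]=17)
best[8] = 26  (first piece 4, then best[4]=13)
best[9] = 31
best[10] = 33  (first piece 1, then best[9]=31)
best[11] = 35  (first piece 1, then best[10]=33)
best[12] = 39  (first piece 4, then best[8]=26)
One optimal cutting: 4 + 4 + 4 → $13 + $13 + $13 = $39.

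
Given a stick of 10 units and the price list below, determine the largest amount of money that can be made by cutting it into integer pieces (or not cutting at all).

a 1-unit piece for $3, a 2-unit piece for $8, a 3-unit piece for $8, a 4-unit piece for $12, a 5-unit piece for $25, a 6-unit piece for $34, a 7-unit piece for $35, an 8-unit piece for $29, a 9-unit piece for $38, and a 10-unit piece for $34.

Let v[k] be the best obtainable value from length k. For each k, try every first piece i and keep the best of price[i] + v[k−i].
v[1] = 3
v[2] = max(3+3, 8+0) = 8
v[3] = max(3+8, 8+3, 8+0) = 11
v[4] = max(3+11, 8+8, 8+3, 12+0) = 16
v[5] = max(3+16, 8+11, 8+8, 12+3, 25+0) = 25
v[6] = max(3+25, 8+16, 8+11, 12+8, 25+3, 34+0) = 34
v[7] = max(3+34, 8+25, 8+16, …, 34+3, 35+0) = 37
v[8] = max(3+37, 8+34, 8+25, …, 35+3, 29+0) = 42
v[9] = max(3+42, 8+37, 8+34, …, 29+3, 38+0) = 45
v[10] = max(3+45, 8+42, 8+37, …, 38+3, 34+0) = 50
One optimal cutting: 6 + 2 + 2 → $34 + $8 + $8 = $50.

50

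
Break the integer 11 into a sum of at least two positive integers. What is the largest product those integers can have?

Define m[k] = max over 1≤i<k of i · max(k−i, m[k−i]); the inner max lets the remainder stay uncut if that's better.
m[2] = 1*max(1,0) = 1*1 = 1
m[3] = 1*max(2,1) = 1*2 = 2
m[4] = 2*max(2,1) = 2*2 = 4
m[5] = 2*max(3,2) = 2*3 = 6
m[6] = 3*max(3,2) = 3*3 = 9
m[7] = 2*max(5,6) = 2*6 = 12
m[8] = 2*max(6,9) = 2*9 = 18
m[9] = 3*max(6,9) = 3*9 = 27
m[10] = 2*max(8,18) = 2*18 = 36
m[11] = 2*max(9,27) = 2*27 = 54
One optimal split: 3 + 3 + 3 + 2; product 3*3*3*2 = 54.

54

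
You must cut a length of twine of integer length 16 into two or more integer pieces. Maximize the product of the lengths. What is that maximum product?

Let P[k] be the best product for length k (with at least one cut). For each first piece i, the rest contributes max(k−i, P[k−i]).
P[2] = 1*max(1,0) = 1*1 = 1
P[3] = 1*max(2,1) = 1*2 = 2
P[4] = 2*max(2,1) = 2*2 = 4
P[5] = 2*max(3,2) = 2*3 = 6
P[6] = 3*max(3,2) = 3*3 = 9
P[7] = 2*max(5,6) = 2*6 = 12
P[8] = 2*max(6,9) = 2*9 = 18
P[9] = 3*max(6,9) = 3*9 = 27
P[10] = 2*max(8,18) = 2*18 = 36
P[11] = 2*max(9,27) = 2*27 = 54
P[12] = 3*max(9,27) = 3*27 = 81
P[13] = 2*max(11,54) = 2*54 = 108
P[14] = 2*max(12,81) = 2*81 = 162
P[15] = 3*max(12,81) = 3*81 = 243
P[16] = 2*max(14,162) = 2*162 = 324
One optimal split: 3 + 3 + 3 + 3 + 2 + 2; product 3*3*3*3*2*2 = 324.

324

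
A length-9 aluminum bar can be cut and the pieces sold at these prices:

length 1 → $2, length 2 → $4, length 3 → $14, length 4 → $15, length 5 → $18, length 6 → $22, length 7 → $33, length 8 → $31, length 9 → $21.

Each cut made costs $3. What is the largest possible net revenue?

36

Consider every possible first cut. r[k] is the best of p[i]+r[k−i] over all sellable i≤k, charging 3 whenever i<k.
r[1] = 2
r[2] = max(2+2-3, 4+0) = 4
r[3] = max(2+4-3, 4+2-3, 14+0) = 14
r[4] = max(2+14-3, 4+4-3, 14+2-3, 15+0) = 15
r[5] = max(2+15-3, 4+14-3, 14+4-3, 15+2-3, 18+0) = 18
r[6] = max(2+18-3, 4+15-3, 14+14-3, 15+4-3, 18+2-3, 22+0) = 25
r[7] = max(2+25-3, 4+18-3, 14+15-3, …, 22+2-3, 33+0) = 33
r[8] = max(2+33-3, 4+25-3, 14+18-3, …, 33+2-3, 31+0) = 32
r[9] = max(2+32-3, 4+33-3, 14+25-3, …, 31+2-3, 21+0) = 36
One optimal plan: pieces 3 + 3 + 3 (2 cuts) → $42 − $6 = $36.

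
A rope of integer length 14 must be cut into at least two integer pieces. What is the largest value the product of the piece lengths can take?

Define prod[k] = max over 1≤i<k of i · max(k−i, prod[k−i]); the inner max lets the remainder stay uncut if that's better.
Small cases: prod[2]=1, prod[3]=2, prod[4]=4, prod[5]=6, prod[6]=9, prod[7]=12, prod[8]=18, prod[9]=27.
prod[10] = 2·max(8,18) = 2·18 = 36
prod[11] = 2·max(9,27) = 2·27 = 54
prod[12] = 3·max(9,27) = 3·27 = 81
prod[13] = 2·max(11,54) = 2·54 = 108
prod[14] = 2·max(12,81) = 2·81 = 162
One optimal split: 3 + 3 + 3 + 3 + 2; product 3·3·3·3·2 = 162.

162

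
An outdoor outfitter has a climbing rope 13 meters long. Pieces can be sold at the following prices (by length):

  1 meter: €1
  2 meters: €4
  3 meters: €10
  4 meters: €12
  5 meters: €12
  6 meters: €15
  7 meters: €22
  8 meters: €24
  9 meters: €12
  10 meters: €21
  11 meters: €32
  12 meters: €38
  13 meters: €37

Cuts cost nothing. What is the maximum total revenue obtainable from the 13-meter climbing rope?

Let v[k] be the best obtainable value from length k. For each k, try every first piece i and keep the best of price[i] + v[k−i].
v[1] = 1
v[2] = max(1+1, 4+0) = 4
v[3] = max(1+4, 4+1, 10+0) = 10
v[4] = max(1+10, 4+4, 10+1, 12+0) = 12
v[5] = max(1+12, 4+10, 10+4, 12+1, 12+0) = 14
v[6] = max(1+14, 4+12, 10+10, 12+4, 12+1, 15+0) = 20
v[7] = max(1+20, 4+14, 10+12, …, 15+1, 22+0) = 22
v[8] = max(1+22, 4+20, 10+14, …, 22+1, 24+0) = 24
v[9] = max(1+24, 4+22, 10+20, …, 24+1, 12+0) = 30
v[10] = max(1+30, 4+24, 10+22, …, 12+1, 21+0) = 32
v[11] = max(1+32, 4+30, 10+24, …, 21+1, 32+0) = 34
v[12] = max(1+34, 4+32, 10+30, …, 32+1, 38+0) = 40
v[13] = max(1+40, 4+34, 10+32, …, 38+1, 37+0) = 42
One optimal cutting: 4 + 3 + 3 + 3 → €12 + €10 + €10 + €10 = €42.

42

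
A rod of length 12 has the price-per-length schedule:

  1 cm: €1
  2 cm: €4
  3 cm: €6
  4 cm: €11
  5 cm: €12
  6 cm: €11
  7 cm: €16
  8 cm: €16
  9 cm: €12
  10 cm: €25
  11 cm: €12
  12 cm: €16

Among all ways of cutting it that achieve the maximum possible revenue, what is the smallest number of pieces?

Consider every possible first cut. r[k] is the best of p[i]+r[k−i] over all sellable i≤k.
r[1] = 1
r[2] = 4
r[3] = 6
r[4] = 11
r[5] = 12  (first piece 1, then r[4]=11)
r[6] = 15  (first piece 2, then r[4]=11)
r[7] = 17  (first piece 3, then r[4]=11)
r[8] = 22  (first piece 4, then r[4]=11)
r[9] = 23  (first piece 1, then r[8]=22)
r[10] = 26  (first piece 2, then r[8]=22)
r[11] = 28  (first piece 3, then r[8]=22)
r[12] = 33  (first piece 4, then r[8]=22)
Maximum revenue is €33.
Now minimize piece count subject to staying optimal: for each k, pieces[k] = 1 + min over i with p[i]+r[k−i]=r[k] of pieces[k−i].
pieces[9] = 2
pieces[10] = 3
pieces[11] = 3
pieces[12] = 3

3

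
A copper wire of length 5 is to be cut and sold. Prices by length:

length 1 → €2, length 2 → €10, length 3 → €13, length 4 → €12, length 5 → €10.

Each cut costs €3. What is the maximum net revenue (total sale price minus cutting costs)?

20

Let v[k] be the best obtainable value from length k. For each k, try every first piece i and keep the best of price[i] + v[k−i] minus the 3 cut fee when i<k.
v[1] = 2
v[2] = max(2+2-3, 10+0) = 10
v[3] = max(2+10-3, 10+2-3, 13+0) = 13
v[4] = max(2+13-3, 10+10-3, 13+2-3, 12+0) = 17
v[5] = max(2+17-3, 10+13-3, 13+10-3, 12+2-3, 10+0) = 20
One optimal plan: pieces 3 + 2 (1 cut) → €23 − €3 = €20.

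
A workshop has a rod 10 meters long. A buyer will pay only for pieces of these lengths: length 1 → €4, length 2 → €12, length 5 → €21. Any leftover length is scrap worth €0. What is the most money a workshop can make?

60

Let best[k] be the best obtainable value from length k. For each k, try every first piece i and keep the best of price[i] + best[k−i].
best[1] = 4
best[2] = max(4+4, 12+0) = 12
best[3] = max(4+12, 12+4) = 16
best[4] = max(4+16, 12+12) = 24
best[5] = max(4+24, 12+16, 21+0) = 28
best[6] = max(4+28, 12+24, 21+4) = 36
best[7] = max(4+36, 12+28, 21+12) = 40
best[8] = max(4+40, 12+36, 21+16) = 48
best[9] = max(4+48, 12+40, 21+24) = 52
best[10] = max(4+52, 12+48, 21+28) = 60
One optimal cutting: 2 + 2 + 2 + 2 + 2 → €60.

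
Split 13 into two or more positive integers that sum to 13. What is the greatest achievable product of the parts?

Fill m[k] for k=2..13: at each k try every first piece i and multiply by the better of (k−i) uncut or m[k−i].
m[2] = 1×max(1,0) = 1×1 = 1
m[3] = max(1×2, 2×1) = 2
m[4] = max(1×3, 2×2, 3×1) = 4
m[5] = max(1×4, 2×3, 3×2, 4×1) = 6
m[6] = max(1×6, 2×4, 3×3, 4×2, 5×1) = 9
m[7] = max(1×9, 2×6, 3×4, 4×3, 5×2, 6×1) = 12
m[8] = max(1×12, 2×9, 3×6, …, 6×2, 7×1) = 18
m[9] = max(1×18, 2×12, 3×9, …, 7×2, 8×1) = 27
m[10] = max(1×27, 2×18, 3×12, …, 8×2, 9×1) = 36
m[11] = max(1×36, 2×27, 3×18, …, 9×2, 10×1) = 54
m[12] = max(1×54, 2×36, 3×27, …, 10×2, 11×1) = 81
m[13] = max(1×81, 2×54, 3×36, …, 11×2, 12×1) = 108
One optimal split: 3 + 3 + 3 + 2 + 2; product 3×3×3×2×2 = 108.

108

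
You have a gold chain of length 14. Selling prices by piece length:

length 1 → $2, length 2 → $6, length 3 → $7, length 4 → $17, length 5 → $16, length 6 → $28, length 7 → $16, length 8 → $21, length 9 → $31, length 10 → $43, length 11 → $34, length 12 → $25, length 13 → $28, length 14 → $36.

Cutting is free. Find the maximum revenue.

Let v[k] be the best obtainable value from length k. For each k, try every first piece i and keep the best of price[i] + v[k−i].
v[1] = 2
v[2] = 6
v[3] = 8  (first piece 1, then v[2]=6)
v[4] = 17
v[5] = 19  (first piece 1, then v[4]=17)
v[6] = 28
v[7] = 30  (first piece 1, then v[6]=28)
v[8] = 34  (first piece 2, then v[6]=28)
v[9] = 36  (first piece 1, then v[8]=34)
v[10] = 45  (first piece 4, then v[6]=28)
v[11] = 47  (first piece 1, then v[10]=45)
v[12] = 56  (first piece 6, then v[6]=28)
v[13] = 58  (first piece 1, then v[12]=56)
v[14] = 62  (first piece 2, then v[12]=56)
One optimal cutting: 6 + 6 + 2 → $28 + $28 + $6 = $62.

62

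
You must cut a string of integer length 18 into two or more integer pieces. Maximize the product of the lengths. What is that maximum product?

Define P[k] = max over 1≤i<k of i · max(k−i, P[k−i]); the inner max lets the remainder stay uncut if that's better.
Small cases: P[2]=1, P[3]=2, P[4]=4, P[5]=6, P[6]=9, P[7]=12, P[8]=18, P[9]=27, P[10]=36, P[11]=54.
P[12] = max(1×54, 2×36, 3×27, …, 10×2, 11×1) = 81
P[13] = max(1×81, 2×54, 3×36, …, 11×2, 12×1) = 108
P[14] = max(1×108, 2×81, 3×54, …, 12×2, 13×1) = 162
P[15] = max(1×162, 2×108, 3×81, …, 13×2, 14×1) = 243
P[16] = max(1×243, 2×162, 3×108, …, 14×2, 15×1) = 324
P[17] = max(1×324, 2×243, 3×162, …, 15×2, 16×1) = 486
P[18] = max(1×486, 2×324, 3×243, …, 16×2, 17×1) = 729
One optimal split: 3 + 3 + 3 + 3 + 3 + 3; product 3×3×3×3×3×3 = 729.

729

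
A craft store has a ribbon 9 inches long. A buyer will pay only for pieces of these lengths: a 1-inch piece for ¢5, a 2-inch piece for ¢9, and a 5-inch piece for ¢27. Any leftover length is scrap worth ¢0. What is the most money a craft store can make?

47

Let r[k] be the best obtainable value from length k. For each k, try every first piece i and keep the best of price[i] + r[k−i].
r[1] = 5
r[2] = max(5+5, 9+0) = 10
r[3] = max(5+10, 9+5) = 15
r[4] = max(5+15, 9+10) = 20
r[5] = max(5+20, 9+15, 27+0) = 27
r[6] = max(5+27, 9+20, 27+5) = 32
r[7] = max(5+32, 9+27, 27+10) = 37
r[8] = max(5+37, 9+32, 27+15) = 42
r[9] = max(5+42, 9+37, 27+20) = 47
One optimal cutting: 5 + 1 + 1 + 1 + 1 → ¢47.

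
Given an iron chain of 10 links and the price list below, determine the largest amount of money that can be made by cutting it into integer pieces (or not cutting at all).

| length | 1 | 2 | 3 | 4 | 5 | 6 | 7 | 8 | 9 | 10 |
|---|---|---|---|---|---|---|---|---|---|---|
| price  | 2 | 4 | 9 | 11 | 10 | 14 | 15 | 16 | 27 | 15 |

29

Let r[k] be the best obtainable value from length k. For each k, try every first piece i and keep the best of price[i] + r[k−i].
r[1] = 2
r[2] = 4  (first piece 1, then r[1]=2)
r[3] = 9
r[4] = 11  (first piece 1, then r[3]=9)
r[5] = 13  (first piece 1, then r[4]=11)
r[6] = 18  (first piece 3, then r[3]=9)
r[7] = 20  (first piece 1, then r[6]=18)
r[8] = 22  (first piece 1, then r[7]=20)
r[9] = 27  (first piece 3, then r[6]=18)
r[10] = 29  (first piece 1, then r[9]=27)
One optimal cutting: 3 + 3 + 3 + 1 → $9 + $9 + $9 + $2 = $29.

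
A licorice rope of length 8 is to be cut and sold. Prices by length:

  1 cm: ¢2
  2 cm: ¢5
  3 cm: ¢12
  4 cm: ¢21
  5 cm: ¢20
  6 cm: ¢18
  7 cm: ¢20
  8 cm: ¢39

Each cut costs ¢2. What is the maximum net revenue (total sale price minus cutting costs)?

Let net[k] be the best obtainable value from length k. For each k, try every first piece i and keep the best of price[i] + net[k−i] minus the 2 cut fee when i<k.
net[1] = 2
net[2] = max(2+2-2, 5+0) = 5
net[3] = max(2+5-2, 5+2-2, 12+0) = 12
net[4] = max(2+12-2, 5+5-2, 12+2-2, 21+0) = 21
net[5] = max(2+21-2, 5+12-2, 12+5-2, 21+2-2, 20+0) = 21
net[6] = max(2+21-2, 5+21-2, 12+12-2, 21+5-2, 20+2-2, 18+0) = 24
net[7] = max(2+24-2, 5+21-2, 12+21-2, …, 18+2-2, 20+0) = 31
net[8] = max(2+31-2, 5+24-2, 12+21-2, …, 20+2-2, 39+0) = 40
One optimal plan: pieces 4 + 4 (1 cut) → ¢42 − ¢2 = ¢40.

40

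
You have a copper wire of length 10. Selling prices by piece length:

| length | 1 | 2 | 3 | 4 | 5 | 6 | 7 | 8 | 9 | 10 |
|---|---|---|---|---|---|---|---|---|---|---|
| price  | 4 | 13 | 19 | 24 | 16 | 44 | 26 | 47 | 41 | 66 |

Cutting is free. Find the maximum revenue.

Build R[k] bottom-up: R[k] = max over allowed piece i of (p[i] + R[k−i]).
R[1] = 4
R[2] = 13
R[3] = 19
R[4] = 26  (first piece 2, then R[2]=13)
R[5] = 32  (first piece 2, then R[3]=19)
R[6] = 44
R[7] = 48  (first piece 1, then R[6]=44)
R[8] = 57  (first piece 2, then R[6]=44)
R[9] = 63  (first piece 3, then R[6]=44)
R[10] = 70  (first piece 2, then R[8]=57)
One optimal cutting: 6 + 2 + 2 → €44 + €13 + €13 = €70.

70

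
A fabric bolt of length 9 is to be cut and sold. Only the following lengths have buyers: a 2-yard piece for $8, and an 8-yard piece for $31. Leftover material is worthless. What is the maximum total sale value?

Build f[k] bottom-up: f[k] = max over allowed piece i of (p[i] + f[k−i]).
f[1] = 0
f[2] = 8
f[3] = 8
f[4] = 16  (first piece 2, then f[2]=8)
f[5] = 16
f[6] = 24  (first piece 2, then f[4]=16)
f[7] = 24
f[8] = 32  (first piece 2, then f[6]=24)
f[9] = 32
One optimal cutting: pieces 2 + 2 + 2 + 2 with 1 yard of scrap → $32.

32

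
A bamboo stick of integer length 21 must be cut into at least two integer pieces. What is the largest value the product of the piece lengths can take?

Fill P[k] for k=2..21: at each k try every first piece i and multiply by the better of (k−i) uncut or P[k−i].
P[2] = 1×max(1,0) = 1×1 = 1
P[3] = max(1×2, 2×1) = 2
P[4] = max(1×3, 2×2, 3×1) = 4
P[5] = max(1×4, 2×3, 3×2, 4×1) = 6
P[6] = max(1×6, 2×4, 3×3, 4×2, 5×1) = 9
P[7] = max(1×9, 2×6, 3×4, 4×3, 5×2, 6×1) = 12
P[8] = max(1×12, 2×9, 3×6, …, 6×2, 7×1) = 18
P[9] = max(1×18, 2×12, 3×9, …, 7×2, 8×1) = 27
P[10] = max(1×27, 2×18, 3×12, …, 8×2, 9×1) = 36
P[11] = max(1×36, 2×27, 3×18, …, 9×2, 10×1) = 54
P[12] = max(1×54, 2×36, 3×27, …, 10×2, 11×1) = 81
P[13] = max(1×81, 2×54, 3×36, …, 11×2, 12×1) = 108
P[14] = max(1×108, 2×81, 3×54, …, 12×2, 13×1) = 162
P[15] = max(1×162, 2×108, 3×81, …, 13×2, 14×1) = 243
P[16] = max(1×243, 2×162, 3×108, …, 14×2, 15×1) = 324
P[17] = max(1×324, 2×243, 3×162, …, 15×2, 16×1) = 486
P[18] = max(1×486, 2×324, 3×243, …, 16×2, 17×1) = 729
P[19] = max(1×729, 2×486, 3×324, …, 17×2, 18×1) = 972
P[20] = max(1×972, 2×729, 3×486, …, 18×2, 19×1) = 1458
P[21] = max(1×1458, 2×972, 3×729, …, 19×2, 20×1) = 2187
One optimal split: 3 + 3 + 3 + 3 + 3 + 3 + 3; product 3×3×3×3×3×3×3 = 2187.

2187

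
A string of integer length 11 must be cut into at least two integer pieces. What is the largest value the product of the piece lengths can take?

54

Fill f[k] for k=2..11: at each k try every first piece i and multiply by the better of (k−i) uncut or f[k−i].
f[2] = 1×max(1,0) = 1×1 = 1
f[3] = 1×max(2,1) = 1×2 = 2
f[4] = 2×max(2,1) = 2×2 = 4
f[5] = 2×max(3,2) = 2×3 = 6
f[6] = 3×max(3,2) = 3×3 = 9
f[7] = 2×max(5,6) = 2×6 = 12
f[8] = 2×max(6,9) = 2×9 = 18
f[9] = 3×max(6,9) = 3×9 = 27
f[10] = 2×max(8,18) = 2×18 = 36
f[11] = 2×max(9,27) = 2×27 = 54
One optimal split: 3 + 3 + 3 + 2; product 3×3×3×2 = 54.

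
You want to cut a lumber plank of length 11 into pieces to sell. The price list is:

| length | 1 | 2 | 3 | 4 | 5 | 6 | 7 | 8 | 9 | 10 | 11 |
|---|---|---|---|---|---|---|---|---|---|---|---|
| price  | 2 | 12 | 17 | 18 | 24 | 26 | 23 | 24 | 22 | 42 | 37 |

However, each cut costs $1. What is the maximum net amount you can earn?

61

Build r[k] bottom-up: r[k] = max over allowed piece i of (p[i] + r[k−i]) − 1 per cut.
r[1] = 2
r[2] = max(2+2-1, 12+0) = 12
r[3] = max(2+12-1, 12+2-1, 17+0) = 17
r[4] = max(2+17-1, 12+12-1, 17+2-1, 18+0) = 23
r[5] = max(2+23-1, 12+17-1, 17+12-1, 18+2-1, 24+0) = 28
r[6] = max(2+28-1, 12+23-1, 17+17-1, 18+12-1, 24+2-1, 26+0) = 34
r[7] = max(2+34-1, 12+28-1, 17+23-1, …, 26+2-1, 23+0) = 39
r[8] = max(2+39-1, 12+34-1, 17+28-1, …, 23+2-1, 24+0) = 45
r[9] = max(2+45-1, 12+39-1, 17+34-1, …, 24+2-1, 22+0) = 50
r[10] = max(2+50-1, 12+45-1, 17+39-1, …, 22+2-1, 42+0) = 56
r[11] = max(2+56-1, 12+50-1, 17+45-1, …, 42+2-1, 37+0) = 61
One optimal plan: pieces 3 + 2 + 2 + 2 + 2 (4 cuts) → $65 − $4 = $61.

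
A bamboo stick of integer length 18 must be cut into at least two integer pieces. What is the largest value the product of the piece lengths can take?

Let f[k] be the best product for length k (with at least one cut). For each first piece i, the rest contributes max(k−i, f[k−i]).
Small cases: f[2]=1, f[3]=2, f[4]=4, f[5]=6, f[6]=9, f[7]=12, f[8]=18, f[9]=27, f[10]=36, f[11]=54, f[12]=81.
f[13] = 2·max(11,54) = 2·54 = 108
f[14] = 2·max(12,81) = 2·81 = 162
f[15] = 3·max(12,81) = 3·81 = 243
f[16] = 2·max(14,162) = 2·162 = 324
f[17] = 2·max(15,243) = 2·243 = 486
f[18] = 3·max(15,243) = 3·243 = 729
One optimal split: 3 + 3 + 3 + 3 + 3 + 3; product 3·3·3·3·3·3 = 729.

729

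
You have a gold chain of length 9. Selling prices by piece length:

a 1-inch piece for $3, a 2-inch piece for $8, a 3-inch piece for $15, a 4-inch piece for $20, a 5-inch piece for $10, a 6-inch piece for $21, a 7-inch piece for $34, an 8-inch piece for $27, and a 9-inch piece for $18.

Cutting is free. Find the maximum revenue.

45

Let r[k] be the best obtainable value from length k. For each k, try every first piece i and keep the best of price[i] + r[k−i].
r[1] = 3
r[2] = 8
r[3] = 15
r[4] = 20
r[5] = 23  (first piece 1, then r[4]=20)
r[6] = 30  (first piece 3, then r[3]=15)
r[7] = 35  (first piece 3, then r[4]=20)
r[8] = 40  (first piece 4, then r[4]=20)
r[9] = 45  (first piece 3, then r[6]=30)
One optimal cutting: 3 + 3 + 3 → $15 + $15 + $15 = $45.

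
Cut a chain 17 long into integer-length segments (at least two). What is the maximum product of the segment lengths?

Let P[k] be the best product for length k (with at least one cut). For each first piece i, the rest contributes max(k−i, P[k−i]).
P[2] = 1·max(1,0) = 1·1 = 1
P[3] = 1·max(2,1) = 1·2 = 2
P[4] = 2·max(2,1) = 2·2 = 4
P[5] = 2·max(3,2) = 2·3 = 6
P[6] = 3·max(3,2) = 3·3 = 9
P[7] = 2·max(5,6) = 2·6 = 12
P[8] = 2·max(6,9) = 2·9 = 18
P[9] = 3·max(6,9) = 3·9 = 27
P[10] = 2·max(8,18) = 2·18 = 36
P[11] = 2·max(9,27) = 2·27 = 54
P[12] = 3·max(9,27) = 3·27 = 81
P[13] = 2·max(11,54) = 2·54 = 108
P[14] = 2·max(12,81) = 2·81 = 162
P[15] = 3·max(12,81) = 3·81 = 243
P[16] = 2·max(14,162) = 2·162 = 324
P[17] = 2·max(15,243) = 2·243 = 486
One optimal split: 3 + 3 + 3 + 3 + 3 + 2; product 3·3·3·3·3·2 = 486.

486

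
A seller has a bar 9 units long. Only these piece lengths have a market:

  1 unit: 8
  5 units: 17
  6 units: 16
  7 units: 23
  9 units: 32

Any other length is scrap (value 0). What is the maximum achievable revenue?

72

Consider every possible first cut. r[k] is the best of p[i]+r[k−i] over all sellable i≤k.
r[1] = 8
r[2] = 16  (first piece 1, then r[1]=8)
r[3] = 24  (first piece 1, then r[2]=16)
r[4] = 32  (first piece 1, then r[3]=24)
r[5] = 40  (first piece 1, then r[4]=32)
r[6] = 48  (first piece 1, then r[5]=40)
r[7] = 56  (first piece 1, then r[6]=48)
r[8] = 64  (first piece 1, then r[7]=56)
r[9] = 72  (first piece 1, then r[8]=64)
One optimal cutting: 1 + 1 + 1 + 1 + 1 + 1 + 1 + 1 + 1 → 72.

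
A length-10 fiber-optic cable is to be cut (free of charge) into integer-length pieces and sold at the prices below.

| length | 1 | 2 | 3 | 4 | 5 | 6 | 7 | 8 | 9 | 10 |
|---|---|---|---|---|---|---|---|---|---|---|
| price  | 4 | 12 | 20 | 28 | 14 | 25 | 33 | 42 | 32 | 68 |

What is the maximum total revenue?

Build R[k] bottom-up: R[k] = max over allowed piece i of (p[i] + R[k−i]).
R[1] = 4
R[2] = max(4+4, 12+0) = 12
R[3] = max(4+12, 12+4, 20+0) = 20
R[4] = max(4+20, 12+12, 20+4, 28+0) = 28
R[5] = max(4+28, 12+20, 20+12, 28+4, 14+0) = 32
R[6] = max(4+32, 12+28, 20+20, 28+12, 14+4, 25+0) = 40
R[7] = max(4+40, 12+32, 20+28, …, 25+4, 33+0) = 48
R[8] = max(4+48, 12+40, 20+32, …, 33+4, 42+0) = 56
R[9] = max(4+56, 12+48, 20+40, …, 42+4, 32+0) = 60
R[10] = max(4+60, 12+56, 20+48, …, 32+4, 68+0) = 68
One optimal cutting: 4 + 4 + 2 → $28 + $28 + $12 = $68.

68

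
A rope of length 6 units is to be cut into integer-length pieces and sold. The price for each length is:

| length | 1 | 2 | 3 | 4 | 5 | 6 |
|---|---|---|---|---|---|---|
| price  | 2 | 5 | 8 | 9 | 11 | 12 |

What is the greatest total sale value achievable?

16

Let R[k] be the best obtainable value from length k. For each k, try every first piece i and keep the best of price[i] + R[k−i].
R[1] = 2
R[2] = max(2+2, 5+0) = 5
R[3] = max(2+5, 5+2, 8+0) = 8
R[4] = max(2+8, 5+5, 8+2, 9+0) = 10
R[5] = max(2+10, 5+8, 8+5, 9+2, 11+0) = 13
R[6] = max(2+13, 5+10, 8+8, 9+5, 11+2, 12+0) = 16
One optimal cutting: 3 + 3 → 8 + 8 = 16.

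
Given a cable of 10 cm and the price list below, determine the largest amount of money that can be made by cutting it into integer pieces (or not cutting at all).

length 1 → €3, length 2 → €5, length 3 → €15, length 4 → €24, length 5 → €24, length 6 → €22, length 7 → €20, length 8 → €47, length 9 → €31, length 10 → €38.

54

Consider every possible first cut. v[k] is the best of p[i]+v[k−i] over all sellable i≤k.
v[1] = 3
v[2] = max(3+3, 5+0) = 6
v[3] = max(3+6, 5+3, 15+0) = 15
v[4] = max(3+15, 5+6, 15+3, 24+0) = 24
v[5] = max(3+24, 5+15, 15+6, 24+3, 24+0) = 27
v[6] = max(3+27, 5+24, 15+15, 24+6, 24+3, 22+0) = 30
v[7] = max(3+30, 5+27, 15+24, …, 22+3, 20+0) = 39
v[8] = max(3+39, 5+30, 15+27, …, 20+3, 47+0) = 48
v[9] = max(3+48, 5+39, 15+30, …, 47+3, 31+0) = 51
v[10] = max(3+51, 5+48, 15+39, …, 31+3, 38+0) = 54
One optimal cutting: 4 + 4 + 1 + 1 → €24 + €24 + €3 + €3 = €54.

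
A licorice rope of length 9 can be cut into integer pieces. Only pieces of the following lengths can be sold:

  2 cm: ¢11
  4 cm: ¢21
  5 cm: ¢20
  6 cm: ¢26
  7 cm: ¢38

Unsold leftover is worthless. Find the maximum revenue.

Build f[k] bottom-up: f[k] = max over allowed piece i of (p[i] + f[k−i]).
f[1] = 0
f[2] = 11
f[3] = 11
f[4] = max(11+11, 21+0) = 22
f[5] = max(11+11, 21+0, 20+0) = 22
f[6] = max(11+22, 21+11, 20+0, 26+0) = 33
f[7] = max(11+22, 21+11, 20+11, 26+0, 38+0) = 38
f[8] = max(11+33, 21+22, 20+11, 26+11, 38+0) = 44
f[9] = max(11+38, 21+22, 20+22, 26+11, 38+11) = 49
One optimal cutting: 7 + 2 → ¢49.

49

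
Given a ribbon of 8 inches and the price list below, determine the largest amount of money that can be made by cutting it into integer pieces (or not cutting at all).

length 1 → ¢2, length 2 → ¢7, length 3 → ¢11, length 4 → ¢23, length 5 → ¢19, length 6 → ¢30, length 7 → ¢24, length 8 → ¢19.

46

Consider every possible first cut. R[k] is the best of p[i]+R[k−i] over all sellable i≤k.
R[1] = 2
R[2] = 7
R[3] = 11
R[4] = 23
R[5] = 25  (first piece 1, then R[4]=23)
R[6] = 30  (first piece 2, then R[4]=23)
R[7] = 34  (first piece 3, then R[4]=23)
R[8] = 46  (first piece 4, then R[4]=23)
One optimal cutting: 4 + 4 → ¢23 + ¢23 = ¢46.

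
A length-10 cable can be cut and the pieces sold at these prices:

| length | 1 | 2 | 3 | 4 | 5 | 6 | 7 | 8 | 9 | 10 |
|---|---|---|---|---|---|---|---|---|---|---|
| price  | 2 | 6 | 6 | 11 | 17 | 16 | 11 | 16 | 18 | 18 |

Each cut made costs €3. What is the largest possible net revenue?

31

Consider every possible first cut. v[k] is the best of p[i]+v[k−i] over all sellable i≤k, charging 3 whenever i<k.
v[1] = 2
v[2] = max(2+2-3, 6+0) = 6
v[3] = max(2+6-3, 6+2-3, 6+0) = 6
v[4] = max(2+6-3, 6+6-3, 6+2-3, 11+0) = 11
v[5] = max(2+11-3, 6+6-3, 6+6-3, 11+2-3, 17+0) = 17
v[6] = max(2+17-3, 6+11-3, 6+6-3, 11+6-3, 17+2-3, 16+0) = 16
v[7] = max(2+16-3, 6+17-3, 6+11-3, …, 16+2-3, 11+0) = 20
v[8] = max(2+20-3, 6+16-3, 6+17-3, …, 11+2-3, 16+0) = 20
v[9] = max(2+20-3, 6+20-3, 6+16-3, …, 16+2-3, 18+0) = 25
v[10] = max(2+25-3, 6+20-3, 6+20-3, …, 18+2-3, 18+0) = 31
One optimal plan: pieces 5 + 5 (1 cut) → €34 − €3 = €31.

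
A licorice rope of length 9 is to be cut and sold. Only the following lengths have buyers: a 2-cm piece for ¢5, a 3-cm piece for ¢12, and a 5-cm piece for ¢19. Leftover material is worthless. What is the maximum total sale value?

36

Consider every possible first cut. r[k] is the best of p[i]+r[k−i] over all sellable i≤k.
r[1] = 0
r[2] = 5
r[3] = max(5+0, 12+0) = 12
r[4] = max(5+5, 12+0) = 12
r[5] = max(5+12, 12+5, 19+0) = 19
r[6] = max(5+12, 12+12, 19+0) = 24
r[7] = max(5+19, 12+12, 19+5) = 24
r[8] = max(5+24, 12+19, 19+12) = 31
r[9] = max(5+24, 12+24, 19+12) = 36
One optimal cutting: 3 + 3 + 3 → ¢36.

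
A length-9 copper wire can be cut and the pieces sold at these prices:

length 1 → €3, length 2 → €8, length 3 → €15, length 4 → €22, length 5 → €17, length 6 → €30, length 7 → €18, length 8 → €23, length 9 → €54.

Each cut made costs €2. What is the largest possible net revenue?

Let r[k] be the best obtainable value from length k. For each k, try every first piece i and keep the best of price[i] + r[k−i] minus the 2 cut fee when i<k.
r[1] = 3
r[2] = max(3+3-2, 8+0) = 8
r[3] = max(3+8-2, 8+3-2, 15+0) = 15
r[4] = max(3+15-2, 8+8-2, 15+3-2, 22+0) = 22
r[5] = max(3+22-2, 8+15-2, 15+8-2, 22+3-2, 17+0) = 23
r[6] = max(3+23-2, 8+22-2, 15+15-2, 22+8-2, 17+3-2, 30+0) = 30
r[7] = max(3+30-2, 8+23-2, 15+22-2, …, 30+3-2, 18+0) = 35
r[8] = max(3+35-2, 8+30-2, 15+23-2, …, 18+3-2, 23+0) = 42
r[9] = max(3+42-2, 8+35-2, 15+30-2, …, 23+3-2, 54+0) = 54
Best is to make no cuts and sell whole for €54.

54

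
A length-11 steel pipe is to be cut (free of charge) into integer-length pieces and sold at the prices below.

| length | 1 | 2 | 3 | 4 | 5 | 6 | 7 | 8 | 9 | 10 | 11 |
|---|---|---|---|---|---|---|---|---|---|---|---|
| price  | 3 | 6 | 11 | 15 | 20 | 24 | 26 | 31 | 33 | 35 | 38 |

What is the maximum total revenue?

Consider every possible first cut. best[k] is the best of p[i]+best[k−i] over all sellable i≤k.
best[1] = 3
best[2] = max(3+3, 6+0) = 6
best[3] = max(3+6, 6+3, 11+0) = 11
best[4] = max(3+11, 6+6, 11+3, 15+0) = 15
best[5] = max(3+15, 6+11, 11+6, 15+3, 20+0) = 20
best[6] = max(3+20, 6+15, 11+11, 15+6, 20+3, 24+0) = 24
best[7] = max(3+24, 6+20, 11+15, …, 24+3, 26+0) = 27
best[8] = max(3+27, 6+24, 11+20, …, 26+3, 31+0) = 31
best[9] = max(3+31, 6+27, 11+24, …, 31+3, 33+0) = 35
best[10] = max(3+35, 6+31, 11+27, …, 33+3, 35+0) = 40
best[11] = max(3+40, 6+35, 11+31, …, 35+3, 38+0) = 44
One optimal cutting: 6 + 5 → $24 + $20 = $44.

44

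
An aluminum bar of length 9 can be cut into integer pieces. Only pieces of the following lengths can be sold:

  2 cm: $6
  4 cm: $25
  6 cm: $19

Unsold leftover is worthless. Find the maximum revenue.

50

Let f[k] be the best obtainable value from length k. For each k, try every first piece i and keep the best of price[i] + f[k−i].
f[1] = 0
f[2] = 6
f[3] = 6
f[4] = max(6+6, 25+0) = 25
f[5] = max(6+6, 25+0) = 25
f[6] = max(6+25, 25+6, 19+0) = 31
f[7] = max(6+25, 25+6, 19+0) = 31
f[8] = max(6+31, 25+25, 19+6) = 50
f[9] = max(6+31, 25+25, 19+6) = 50
One optimal cutting: pieces 4 + 4 with 1 cm of scrap → $50.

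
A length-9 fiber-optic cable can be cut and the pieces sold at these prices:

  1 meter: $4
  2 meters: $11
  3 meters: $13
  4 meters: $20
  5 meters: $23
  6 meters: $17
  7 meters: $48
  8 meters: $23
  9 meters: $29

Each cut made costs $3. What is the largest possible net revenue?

56

Let r[k] be the best obtainable value from length k. For each k, try every first piece i and keep the best of price[i] + r[k−i] minus the 3 cut fee when i<k.
r[1] = 4
r[2] = max(4+4-3, 11+0) = 11
r[3] = max(4+11-3, 11+4-3, 13+0) = 13
r[4] = max(4+13-3, 11+11-3, 13+4-3, 20+0) = 20
r[5] = max(4+20-3, 11+13-3, 13+11-3, 20+4-3, 23+0) = 23
r[6] = max(4+23-3, 11+20-3, 13+13-3, 20+11-3, 23+4-3, 17+0) = 28
r[7] = max(4+28-3, 11+23-3, 13+20-3, …, 17+4-3, 48+0) = 48
r[8] = max(4+48-3, 11+28-3, 13+23-3, …, 48+4-3, 23+0) = 49
r[9] = max(4+49-3, 11+48-3, 13+28-3, …, 23+4-3, 29+0) = 56
One optimal plan: pieces 7 + 2 (1 cut) → $59 − $3 = $56.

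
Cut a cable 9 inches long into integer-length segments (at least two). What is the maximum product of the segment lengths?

Fill f[k] for k=2..9: at each k try every first piece i and multiply by the better of (k−i) uncut or f[k−i].
f[2] = 1*max(1,0) = 1*1 = 1
f[3] = max(1*2, 2*1) = 2
f[4] = max(1*3, 2*2, 3*1) = 4
f[5] = max(1*4, 2*3, 3*2, 4*1) = 6
f[6] = max(1*6, 2*4, 3*3, 4*2, 5*1) = 9
f[7] = max(1*9, 2*6, 3*4, 4*3, 5*2, 6*1) = 12
f[8] = max(1*12, 2*9, 3*6, …, 6*2, 7*1) = 18
f[9] = max(1*18, 2*12, 3*9, …, 7*2, 8*1) = 27
One optimal split: 3 + 3 + 3; product 3*3*3 = 27.

27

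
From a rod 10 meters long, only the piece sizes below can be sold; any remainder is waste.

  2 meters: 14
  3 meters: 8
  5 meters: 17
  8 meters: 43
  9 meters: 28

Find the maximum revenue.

Build r[k] bottom-up: r[k] = max over allowed piece i of (p[i] + r[k−i]).
r[1] = 0
r[2] = 14
r[3] = max(14+0, 8+0) = 14
r[4] = max(14+14, 8+0) = 28
r[5] = max(14+14, 8+14, 17+0) = 28
r[6] = max(14+28, 8+14, 17+0) = 42
r[7] = max(14+28, 8+28, 17+14) = 42
r[8] = max(14+42, 8+28, 17+14, 43+0) = 56
r[9] = max(14+42, 8+42, 17+28, 43+0, 28+0) = 56
r[10] = max(14+56, 8+42, 17+28, 43+14, 28+0) = 70
One optimal cutting: 2 + 2 + 2 + 2 + 2 → 70.

70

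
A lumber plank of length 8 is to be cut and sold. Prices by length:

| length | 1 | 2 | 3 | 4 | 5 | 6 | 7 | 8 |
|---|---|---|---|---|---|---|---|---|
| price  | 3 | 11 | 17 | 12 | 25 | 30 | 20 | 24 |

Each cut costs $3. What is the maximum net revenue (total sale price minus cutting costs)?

39

Build v[k] bottom-up: v[k] = max over allowed piece i of (p[i] + v[k−i]) − 3 per cut.
v[1] = 3
v[2] = max(3+3-3, 11+0) = 11
v[3] = max(3+11-3, 11+3-3, 17+0) = 17
v[4] = max(3+17-3, 11+11-3, 17+3-3, 12+0) = 19
v[5] = max(3+19-3, 11+17-3, 17+11-3, 12+3-3, 25+0) = 25
v[6] = max(3+25-3, 11+19-3, 17+17-3, 12+11-3, 25+3-3, 30+0) = 31
v[7] = max(3+31-3, 11+25-3, 17+19-3, …, 30+3-3, 20+0) = 33
v[8] = max(3+33-3, 11+31-3, 17+25-3, …, 20+3-3, 24+0) = 39
One optimal plan: pieces 3 + 3 + 2 (2 cuts) → $45 − $6 = $39.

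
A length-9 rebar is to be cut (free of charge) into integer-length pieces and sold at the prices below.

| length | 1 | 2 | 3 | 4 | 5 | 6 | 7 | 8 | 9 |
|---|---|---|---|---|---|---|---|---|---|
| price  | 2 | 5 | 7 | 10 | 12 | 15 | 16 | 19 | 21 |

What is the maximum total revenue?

22

Build best[k] bottom-up: best[k] = max over allowed piece i of (p[i] + best[k−i]).
best[1] = 2
best[2] = max(2+2, 5+0) = 5
best[3] = max(2+5, 5+2, 7+0) = 7
best[4] = max(2+7, 5+5, 7+2, 10+0) = 10
best[5] = max(2+10, 5+7, 7+5, 10+2, 12+0) = 12
best[6] = max(2+12, 5+10, 7+7, 10+5, 12+2, 15+0) = 15
best[7] = max(2+15, 5+12, 7+10, …, 15+2, 16+0) = 17
best[8] = max(2+17, 5+15, 7+12, …, 16+2, 19+0) = 20
best[9] = max(2+20, 5+17, 7+15, …, 19+2, 21+0) = 22
One optimal cutting: 2 + 2 + 2 + 2 + 1 → ₹5 + ₹5 + ₹5 + ₹5 + ₹2 = ₹22.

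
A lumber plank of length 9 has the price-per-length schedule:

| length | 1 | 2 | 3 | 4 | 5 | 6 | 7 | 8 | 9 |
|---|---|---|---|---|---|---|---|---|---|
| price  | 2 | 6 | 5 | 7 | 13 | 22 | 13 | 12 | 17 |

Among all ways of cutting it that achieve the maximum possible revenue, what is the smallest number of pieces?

Consider every possible first cut. r[k] is the best of p[i]+r[k−i] over all sellable i≤k.
r[1] = 2
r[2] = 6
r[3] = 8  (first piece 1, then r[2]=6)
r[4] = 12  (first piece 2, then r[2]=6)
r[5] = 14  (first piece 1, then r[4]=12)
r[6] = 22
r[7] = 24  (first piece 1, then r[6]=22)
r[8] = 28  (first piece 2, then r[6]=22)
r[9] = 30  (first piece 1, then r[8]=28)
Maximum revenue is $30.
Now minimize piece count subject to staying optimal: for each k, pieces[k] = 1 + min over i with p[i]+r[k−i]=r[k] of pieces[k−i].
pieces[6] = 1
pieces[7] = 2
pieces[8] = 2
pieces[9] = 3

3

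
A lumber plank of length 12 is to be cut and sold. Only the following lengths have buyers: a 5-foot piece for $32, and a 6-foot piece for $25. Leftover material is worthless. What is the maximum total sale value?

64

Let r[k] be the best obtainable value from length k. For each k, try every first piece i and keep the best of price[i] + r[k−i].
r[1] = 0
r[2] = 0
r[3] = 0
r[4] = 0
r[5] = 32
r[6] = 32
r[7] = 32
r[8] = 32
r[9] = 32
r[10] = 64  (first piece 5, then r[5]=32)
r[11] = 64
r[12] = 64
One optimal cutting: pieces 5 + 5 with 2 feet of scrap → $64.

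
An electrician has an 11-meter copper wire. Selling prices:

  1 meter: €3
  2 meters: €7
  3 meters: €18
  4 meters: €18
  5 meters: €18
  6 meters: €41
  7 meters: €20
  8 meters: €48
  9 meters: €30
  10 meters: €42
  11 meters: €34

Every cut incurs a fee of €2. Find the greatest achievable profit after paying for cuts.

Let net[k] be the best obtainable value from length k. For each k, try every first piece i and keep the best of price[i] + net[k−i] minus the 2 cut fee when i<k.
net[1] = 3
net[2] = max(3+3-2, 7+0) = 7
net[3] = max(3+7-2, 7+3-2, 18+0) = 18
net[4] = max(3+18-2, 7+7-2, 18+3-2, 18+0) = 19
net[5] = max(3+19-2, 7+18-2, 18+7-2, 18+3-2, 18+0) = 23
net[6] = max(3+23-2, 7+19-2, 18+18-2, 18+7-2, 18+3-2, 41+0) = 41
net[7] = max(3+41-2, 7+23-2, 18+19-2, …, 41+3-2, 20+0) = 42
net[8] = max(3+42-2, 7+41-2, 18+23-2, …, 20+3-2, 48+0) = 48
net[9] = max(3+48-2, 7+42-2, 18+41-2, …, 48+3-2, 30+0) = 57
net[10] = max(3+57-2, 7+48-2, 18+42-2, …, 30+3-2, 42+0) = 58
net[11] = max(3+58-2, 7+57-2, 18+48-2, …, 42+3-2, 34+0) = 64
One optimal plan: pieces 8 + 3 (1 cut) → €66 − €2 = €64.

64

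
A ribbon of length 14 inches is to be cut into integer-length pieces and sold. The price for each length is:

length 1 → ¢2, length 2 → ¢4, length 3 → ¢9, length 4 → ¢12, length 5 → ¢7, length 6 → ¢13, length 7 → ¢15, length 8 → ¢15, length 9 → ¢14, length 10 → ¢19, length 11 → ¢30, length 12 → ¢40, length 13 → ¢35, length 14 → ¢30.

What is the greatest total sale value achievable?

Let v[k] be the best obtainable value from length k. For each k, try every first piece i and keep the best of price[i] + v[k−i].
v[1] = 2
v[2] = max(2+2, 4+0) = 4
v[3] = max(2+4, 4+2, 9+0) = 9
v[4] = max(2+9, 4+4, 9+2, 12+0) = 12
v[5] = max(2+12, 4+9, 9+4, 12+2, 7+0) = 14
v[6] = max(2+14, 4+12, 9+9, 12+4, 7+2, 13+0) = 18
v[7] = max(2+18, 4+14, 9+12, …, 13+2, 15+0) = 21
v[8] = max(2+21, 4+18, 9+14, …, 15+2, 15+0) = 24
v[9] = max(2+24, 4+21, 9+18, …, 15+2, 14+0) = 27
v[10] = max(2+27, 4+24, 9+21, …, 14+2, 19+0) = 30
v[11] = max(2+30, 4+27, 9+24, …, 19+2, 30+0) = 33
v[12] = max(2+33, 4+30, 9+27, …, 30+2, 40+0) = 40
v[13] = max(2+40, 4+33, 9+30, …, 40+2, 35+0) = 42
v[14] = max(2+42, 4+40, 9+33, …, 35+2, 30+0) = 44
One optimal cutting: 12 + 1 + 1 → ¢40 + ¢2 + ¢2 = ¢44.

44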